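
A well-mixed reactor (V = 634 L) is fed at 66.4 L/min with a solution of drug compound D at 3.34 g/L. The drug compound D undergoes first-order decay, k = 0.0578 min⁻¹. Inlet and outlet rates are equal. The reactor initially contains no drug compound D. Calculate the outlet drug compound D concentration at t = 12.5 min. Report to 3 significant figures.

Accumulation = in − out − consumed: V dC/dt = Q C_in − Q C − k V C.
This is linear with rate a = Q/V + k = 0.16253 min⁻¹.
C_ss = Q C_in/(Q + kV) = 2.1522 g/L; C(t) = C_ss + (C₀ − C_ss) e^(−a t).
C(12.5) = 2.1522 + (-2.1522)·e^(−0.16253·12.5) = 2.1522 + (-2.1522)·0.13112 = 1.8700 g/L.

1.87 g/L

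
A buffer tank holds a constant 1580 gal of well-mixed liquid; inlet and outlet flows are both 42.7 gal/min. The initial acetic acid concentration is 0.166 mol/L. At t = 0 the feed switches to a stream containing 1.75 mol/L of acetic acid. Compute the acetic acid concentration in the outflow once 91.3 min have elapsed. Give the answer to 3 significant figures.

Species balance on the tank: V dC/dt = Q(C_in − C).
Rewrite as dC/dt + C/τ = C_in/τ, τ = V/Q = 37.002 min.
C approaches C_in exponentially: C(t) = C_in + (C₀ − C_in) e^(−t/τ).
C(91.3) = 1.75 + (0.166 − 1.75)·e^(−91.3/37.002) = 1.75 + (-1.5840)·0.084804 = 1.6157 mol/L.

1.62 mol/L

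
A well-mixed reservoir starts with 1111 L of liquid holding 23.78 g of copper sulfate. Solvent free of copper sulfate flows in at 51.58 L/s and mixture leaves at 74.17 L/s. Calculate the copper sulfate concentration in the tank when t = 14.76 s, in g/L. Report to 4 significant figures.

Let m(t) be the amount of copper sulfate. Volume: V(t) = V₀ + (Q_in − Q_out) t = 1111 − 22.5900 t; V(14.76) = 777.572 L.
Solute balance: dm/dt = 0 − Q_out C = −Q_out m/V(t).
Separate: dm/m = −Q_out dt/V(t) ⇒ ln(m/m₀) = −(Q_out/(Q_in−Q_out)) ln(V/V₀).
m = m₀ (V₀/V)^(Q_out/(Q_in−Q_out)) = 23.78 × (1111/777.572)^(-3.28331) = 7.36860 g.
C = m/V = 7.36860/777.572 = 0.00947643 g/L.

0.009476 g/L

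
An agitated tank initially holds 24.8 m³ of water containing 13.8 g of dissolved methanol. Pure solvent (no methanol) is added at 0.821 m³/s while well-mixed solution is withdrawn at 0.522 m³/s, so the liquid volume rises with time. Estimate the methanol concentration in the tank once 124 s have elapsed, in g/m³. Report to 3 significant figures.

0.0452 g/m³

Total volume: dV/dt = Q_in − Q_out = 0.29900 m³/s, so V(t) = 24.8 + 0.29900 t and V(124) = 61.876 m³.
Species balance (pure solvent in): dm/dt = −Q_out · m/V(t).
Separate: dm/m = −Q_out dt/V(t) ⇒ ln(m/m₀) = −(Q_out/(Q_in−Q_out)) ln(V/V₀).
m = m₀ (V₀/V)^(Q_out/(Q_in−Q_out)) = 13.8 × (24.8/61.876)^(1.7458) = 2.7968 g.
C = m/V = 2.7968/61.876 = 0.045201 g/m³.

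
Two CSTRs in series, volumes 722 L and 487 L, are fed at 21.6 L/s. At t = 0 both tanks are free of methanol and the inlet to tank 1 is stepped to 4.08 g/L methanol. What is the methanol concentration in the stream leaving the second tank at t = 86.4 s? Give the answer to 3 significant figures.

3.32 g/L

Each tank obeys Vᵢ dCᵢ/dt = Q(Cᵢ₋₁ − Cᵢ), so τᵢ = Vᵢ/Q.
τ₁ = 722/21.6 = 33.426 s; τ₂ = 487/21.6 = 22.546 s.
Tank 1: C₁ = C_in(1 − e^(−t/τ₁)). Tank 2 (τ₁ ≠ τ₂): C₂ = C_in[1 − (τ₁ e^(−t/τ₁) − τ₂ e^(−t/τ₂))/(τ₁ − τ₂)].
At t = 86.4: e^(−t/τ₁) = 0.075410, e^(−t/τ₂) = 0.021664.
C₂ = 4.08·[1 − (33.426·0.075410 − 22.546·0.021664)/(10.880)] = 4.08·0.81321 = 3.3179 g/L.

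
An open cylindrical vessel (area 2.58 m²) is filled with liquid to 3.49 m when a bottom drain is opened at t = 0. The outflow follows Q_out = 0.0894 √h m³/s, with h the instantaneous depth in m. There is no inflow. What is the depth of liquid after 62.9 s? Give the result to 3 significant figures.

0.606 m

Volume balance on the tank: A dh/dt = −0.0894 √h.
This is separable: 2 d(√h)/dt = −0.0894/A, so √h = √h₀ − (0.0894/(2A)) t.
√h = √3.49 − 0.0894·62.9/(2·2.58) = 1.8682 − 1.0898 = 0.77838.
h = 0.77838² = 0.60587 m.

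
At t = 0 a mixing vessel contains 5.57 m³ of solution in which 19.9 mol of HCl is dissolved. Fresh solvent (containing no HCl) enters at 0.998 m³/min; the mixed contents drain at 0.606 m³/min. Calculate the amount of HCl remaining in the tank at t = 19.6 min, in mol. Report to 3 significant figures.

5.21 mol

Let m(t) be the amount of HCl. Volume: V(t) = V₀ + (Q_in − Q_out) t = 5.57 + 0.39200 t; V(19.6) = 13.253 m³.
Solute balance: dm/dt = 0 − Q_out C = −Q_out m/V(t).
Separate: dm/m = −Q_out dt/V(t) ⇒ ln(m/m₀) = −(Q_out/(Q_in−Q_out)) ln(V/V₀).
m = m₀ (V₀/V)^(Q_out/(Q_in−Q_out)) = 19.9 × (5.57/13.253)^(1.5459) = 5.2104 mol.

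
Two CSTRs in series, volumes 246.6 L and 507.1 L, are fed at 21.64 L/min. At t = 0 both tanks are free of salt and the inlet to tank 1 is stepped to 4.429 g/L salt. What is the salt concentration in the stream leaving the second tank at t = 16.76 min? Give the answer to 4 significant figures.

Species balance on tank i: dCᵢ/dt = (Cᵢ₋₁ − Cᵢ)/τᵢ with τᵢ = Vᵢ/Q.
τ₁ = 246.6/21.64 = 11.3956 min; τ₂ = 507.1/21.64 = 23.4335 min.
Solving the cascade with C₁(0)=C₂(0)=0 gives C₂(t) = C_in[1 − (τ₁ e^(−t/τ₁) − τ₂ e^(−t/τ₂))/(τ₁ − τ₂)].
At t = 16.76: e^(−t/τ₁) = 0.229754, e^(−t/τ₂) = 0.489086.
C₂ = 4.429·[1 − (11.3956·0.229754 − 23.4335·0.489086)/(-12.0379)] = 4.429·0.265419 = 1.17554 g/L.

1.176 g/L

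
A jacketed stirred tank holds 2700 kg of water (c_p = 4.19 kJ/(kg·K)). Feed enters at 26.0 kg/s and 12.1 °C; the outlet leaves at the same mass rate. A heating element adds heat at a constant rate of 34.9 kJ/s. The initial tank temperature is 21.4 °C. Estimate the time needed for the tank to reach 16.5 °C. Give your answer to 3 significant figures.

81.9 s

M c_p dT/dt = ṁ c_p (T_in − T) + Q̇.
τ = M/ṁ = 103.85 s; T_ss = T_in + Q̇/(ṁ c_p) = 12.420 °C.
T(t) = T_ss + (T₀ − T_ss) e^(−t/τ). Set T = 16.5:
e^(−t/τ) = (16.5 − 12.420)/(21.4 − 12.420) = 0.45432
t = −103.85 · ln(0.45432) = 81.930 s.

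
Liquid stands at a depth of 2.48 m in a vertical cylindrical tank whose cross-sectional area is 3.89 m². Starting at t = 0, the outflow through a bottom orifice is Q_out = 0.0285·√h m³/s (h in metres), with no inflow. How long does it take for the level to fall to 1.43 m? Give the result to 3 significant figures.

103 s

A dh/dt = −Q_out = −0.0285 √h.
∫ h^(−1/2) dh = −(0.0285/A) ∫ dt, giving 2√h = 2√h₀ − (0.0285/A) t.
t = 2A(√h₀ − √h)/0.0285 = 2·3.89·(√2.48 − √1.43)/0.0285
  = 7.7800 × (1.5748 − 1.1958) / 0.0285 = 103.45 s.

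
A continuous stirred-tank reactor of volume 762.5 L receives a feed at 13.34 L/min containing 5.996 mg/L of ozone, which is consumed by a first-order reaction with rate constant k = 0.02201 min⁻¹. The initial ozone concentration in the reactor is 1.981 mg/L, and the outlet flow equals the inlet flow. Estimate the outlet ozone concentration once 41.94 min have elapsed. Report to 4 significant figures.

2.527 mg/L

Species balance: V dC/dt = Q C_in − Q C − k V C.
dC/dt = (Q/V) C_in − (Q/V + k) C; effective rate a = Q/V + k = 0.0174951 + 0.02201 = 0.0395051 min⁻¹.
C_ss = Q C_in/(Q + kV) = 2.65537 mg/L; C(t) = C_ss + (C₀ − C_ss) e^(−a t).
C(41.94) = 2.65537 + (-0.674368)·e^(−0.0395051·41.94) = 2.65537 + (-0.674368)·0.190740 = 2.52674 mg/L.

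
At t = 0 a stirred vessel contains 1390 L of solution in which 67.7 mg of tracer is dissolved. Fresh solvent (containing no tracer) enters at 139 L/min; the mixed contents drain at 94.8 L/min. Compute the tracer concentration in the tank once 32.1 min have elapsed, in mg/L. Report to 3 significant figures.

0.00533 mg/L

Let m(t) be the amount of tracer. Volume: V(t) = V₀ + (Q_in − Q_out) t = 1390 + 44.200 t; V(32.1) = 2808.8 L.
Solute balance: dm/dt = 0 − Q_out C = −Q_out m/V(t).
Separate: dm/m = −Q_out dt/V(t) ⇒ ln(m/m₀) = −(Q_out/(Q_in−Q_out)) ln(V/V₀).
m = m₀ (V₀/V)^(Q_out/(Q_in−Q_out)) = 67.7 × (1390/2808.8)^(2.1448) = 14.974 mg.
C = m/V = 14.974/2808.8 = 0.0053310 mg/L.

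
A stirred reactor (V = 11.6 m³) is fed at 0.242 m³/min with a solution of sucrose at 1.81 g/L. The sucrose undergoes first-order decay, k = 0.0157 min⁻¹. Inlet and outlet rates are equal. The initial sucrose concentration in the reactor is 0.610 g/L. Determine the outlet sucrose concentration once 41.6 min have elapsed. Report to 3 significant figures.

V dC/dt = Q(C_in − C) − k V C.
dC/dt = (Q/V) C_in − (Q/V + k) C; effective rate a = Q/V + k = 0.020862 + 0.0157 = 0.036562 min⁻¹.
C_ss = Q C_in/(Q + kV) = 1.0328 g/L; C(t) = C_ss + (C₀ − C_ss) e^(−a t).
C(41.6) = 1.0328 + (-0.42277)·e^(−0.036562·41.6) = 1.0328 + (-0.42277)·0.21850 = 0.94040 g/L.

0.940 g/L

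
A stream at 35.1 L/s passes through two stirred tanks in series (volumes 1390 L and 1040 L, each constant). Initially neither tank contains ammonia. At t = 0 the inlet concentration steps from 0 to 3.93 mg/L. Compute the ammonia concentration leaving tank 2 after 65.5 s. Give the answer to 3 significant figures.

Species balance on tank i: dCᵢ/dt = (Cᵢ₋₁ − Cᵢ)/τᵢ with τᵢ = Vᵢ/Q.
τ₁ = 1390/35.1 = 39.601 s; τ₂ = 1040/35.1 = 29.630 s.
Tank 1: C₁ = C_in(1 − e^(−t/τ₁)). Tank 2 (τ₁ ≠ τ₂): C₂ = C_in[1 − (τ₁ e^(−t/τ₁) − τ₂ e^(−t/τ₂))/(τ₁ − τ₂)].
At t = 65.5: e^(−t/τ₁) = 0.19128, e^(−t/τ₂) = 0.10963.
C₂ = 3.93·[1 − (39.601·0.19128 − 29.630·0.10963)/(9.9715)] = 3.93·0.56609 = 2.2247 mg/L.

2.22 mg/L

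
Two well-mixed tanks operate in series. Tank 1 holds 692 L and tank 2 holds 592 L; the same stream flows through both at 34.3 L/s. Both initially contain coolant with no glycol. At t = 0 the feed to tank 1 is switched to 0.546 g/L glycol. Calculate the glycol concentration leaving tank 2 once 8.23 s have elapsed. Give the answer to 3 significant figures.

0.0398 g/L

Each tank obeys Vᵢ dCᵢ/dt = Q(Cᵢ₋₁ − Cᵢ), so τᵢ = Vᵢ/Q.
τ₁ = 692/34.3 = 20.175 s; τ₂ = 592/34.3 = 17.259 s.
Solving the cascade with C₁(0)=C₂(0)=0 gives C₂(t) = C_in[1 − (τ₁ e^(−t/τ₁) − τ₂ e^(−t/τ₂))/(τ₁ − τ₂)].
At t = 8.23: e^(−t/τ₁) = 0.66502, e^(−t/τ₂) = 0.62074.
C₂ = 0.546·[1 − (20.175·0.66502 − 17.259·0.62074)/(2.9155)] = 0.546·0.072827 = 0.039764 g/L.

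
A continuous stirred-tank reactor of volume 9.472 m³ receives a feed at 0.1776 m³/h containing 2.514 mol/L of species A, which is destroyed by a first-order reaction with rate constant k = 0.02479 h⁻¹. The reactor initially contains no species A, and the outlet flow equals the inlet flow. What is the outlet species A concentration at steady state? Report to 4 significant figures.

1.083 mol/L

V dC/dt = Q(C_in − C) − k V C.
Steady state (dC/dt = 0): C_ss = Q C_in/(Q + kV) = C_in/(1 + kV/Q).
C_ss = 0.1776·2.514/(0.1776 + 0.02479·9.472) = 0.446486/0.412411 = 1.08263 mol/L.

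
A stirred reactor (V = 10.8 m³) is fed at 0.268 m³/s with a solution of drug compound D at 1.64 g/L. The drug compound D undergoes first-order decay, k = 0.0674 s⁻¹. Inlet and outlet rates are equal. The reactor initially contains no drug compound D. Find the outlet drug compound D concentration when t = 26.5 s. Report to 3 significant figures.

0.403 g/L

Species balance: V dC/dt = Q C_in − Q C − k V C.
This is linear with rate a = Q/V + k = 0.092215 s⁻¹.
C_ss = Q C_in/(Q + kV) = 0.44132 g/L; C(t) = C_ss + (C₀ − C_ss) e^(−a t).
C(26.5) = 0.44132 + (-0.44132)·e^(−0.092215·26.5) = 0.44132 + (-0.44132)·0.086840 = 0.40300 g/L.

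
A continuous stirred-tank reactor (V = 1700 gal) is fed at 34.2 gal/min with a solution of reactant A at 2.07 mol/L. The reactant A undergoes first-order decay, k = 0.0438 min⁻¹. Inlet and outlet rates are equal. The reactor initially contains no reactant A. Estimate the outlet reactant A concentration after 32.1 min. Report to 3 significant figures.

V dC/dt = Q(C_in − C) − k V C.
dC/dt = (Q/V) C_in − (Q/V + k) C; effective rate a = Q/V + k = 0.020118 + 0.0438 = 0.063918 min⁻¹.
C_ss = Q C_in/(Q + kV) = 0.65152 mol/L; C(t) = C_ss + (C₀ − C_ss) e^(−a t).
C(32.1) = 0.65152 + (-0.65152)·e^(−0.063918·32.1) = 0.65152 + (-0.65152)·0.12851 = 0.56779 mol/L.

0.568 mol/L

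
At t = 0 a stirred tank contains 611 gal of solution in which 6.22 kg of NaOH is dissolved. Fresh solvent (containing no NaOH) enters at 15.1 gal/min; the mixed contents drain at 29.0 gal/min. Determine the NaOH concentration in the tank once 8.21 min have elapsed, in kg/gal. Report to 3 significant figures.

0.00813 kg/gal

Let m(t) be the amount of NaOH. Volume: V(t) = V₀ + (Q_in − Q_out) t = 611 − 13.900 t; V(8.21) = 496.88 gal.
Species balance (pure solvent in): dm/dt = −Q_out · m/V(t).
dm/m = −Q_out dt/(V₀ − 13.900 t); integrating gives ln(m/m₀) = −(Q_out/(Q_in−Q_out)) ln(V/V₀).
m = m₀ (V₀/V)^(Q_out/(Q_in−Q_out)) = 6.22 × (611/496.88)^(-2.0863) = 4.0407 kg.
C = m/V = 4.0407/496.88 = 0.0081322 kg/gal.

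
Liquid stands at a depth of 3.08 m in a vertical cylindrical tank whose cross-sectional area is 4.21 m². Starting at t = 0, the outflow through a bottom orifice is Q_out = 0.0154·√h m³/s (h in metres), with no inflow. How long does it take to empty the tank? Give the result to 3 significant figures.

960 s

Unsteady balance on liquid volume: A dh/dt = −0.0154 √h.
This is separable: 2 d(√h)/dt = −0.0154/A, so √h = √h₀ − (0.0154/(2A)) t.
Tank is empty when √h = 0: t_empty = 2A√h₀/0.0154.
t_empty = 2·4.21·√3.08/0.0154 = 8.4200·1.7550/0.0154 = 959.55 s.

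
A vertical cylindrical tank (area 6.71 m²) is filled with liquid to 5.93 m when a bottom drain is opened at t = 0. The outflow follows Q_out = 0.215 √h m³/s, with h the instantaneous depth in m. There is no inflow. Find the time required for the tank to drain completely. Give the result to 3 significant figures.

A dh/dt = −Q_out = −0.215 √h.
∫ h^(−1/2) dh = −(0.215/A) ∫ dt, giving 2√h = 2√h₀ − (0.215/A) t.
Set h = 0: 2√h₀ = (0.215/A) t_empty ⇒ t_empty = 2A√h₀/0.215.
t_empty = 2·6.71·√5.93/0.215 = 13.420·2.4352/0.215 = 152.00 s.

152 s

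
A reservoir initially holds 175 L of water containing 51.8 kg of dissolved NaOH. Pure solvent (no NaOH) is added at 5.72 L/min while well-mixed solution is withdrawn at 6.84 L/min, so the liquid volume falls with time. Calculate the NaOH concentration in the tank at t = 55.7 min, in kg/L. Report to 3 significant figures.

Total volume: dV/dt = Q_in − Q_out = -1.1200 L/min, so V(t) = 175 − 1.1200 t and V(55.7) = 112.62 L.
Species balance (pure solvent in): dm/dt = −Q_out · m/V(t).
dm/m = −Q_out dt/(V₀ − 1.1200 t); integrating gives ln(m/m₀) = −(Q_out/(Q_in−Q_out)) ln(V/V₀).
m = m₀ (V₀/V)^(Q_out/(Q_in−Q_out)) = 51.8 × (175/112.62)^(-6.1071) = 3.5091 kg.
C = m/V = 3.5091/112.62 = 0.031160 kg/L.

0.0312 kg/L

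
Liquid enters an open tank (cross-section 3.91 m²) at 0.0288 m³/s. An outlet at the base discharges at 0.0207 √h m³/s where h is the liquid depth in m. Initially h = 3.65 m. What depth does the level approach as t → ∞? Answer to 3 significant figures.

Accumulation of liquid (constant cross-section A): A dh/dt = Q_in − 0.0207 √h. At steady state dh/dt = 0:
Q_in = 0.0207 √h_ss ⇒ √h_ss = 0.0288/0.0207 = 1.3913.
h_ss = 1.3913² = 1.9357 m. (Since h₀ = 3.65 m > h_ss, the level will fall toward this value.)

1.94 m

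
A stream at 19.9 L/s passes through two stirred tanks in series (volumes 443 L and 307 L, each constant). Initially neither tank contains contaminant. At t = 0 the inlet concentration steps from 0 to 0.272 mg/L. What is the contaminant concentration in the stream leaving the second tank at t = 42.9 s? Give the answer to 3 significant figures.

Each tank obeys Vᵢ dCᵢ/dt = Q(Cᵢ₋₁ − Cᵢ), so τᵢ = Vᵢ/Q.
τ₁ = 443/19.9 = 22.261 s; τ₂ = 307/19.9 = 15.427 s.
Tank 1: C₁ = C_in(1 − e^(−t/τ₁)). Tank 2 (τ₁ ≠ τ₂): C₂ = C_in[1 − (τ₁ e^(−t/τ₁) − τ₂ e^(−t/τ₂))/(τ₁ − τ₂)].
At t = 42.9: e^(−t/τ₁) = 0.14557, e^(−t/τ₂) = 0.061988.
C₂ = 0.272·[1 − (22.261·0.14557 − 15.427·0.061988)/(6.8342)] = 0.272·0.66576 = 0.18109 mg/L.

0.181 mg/L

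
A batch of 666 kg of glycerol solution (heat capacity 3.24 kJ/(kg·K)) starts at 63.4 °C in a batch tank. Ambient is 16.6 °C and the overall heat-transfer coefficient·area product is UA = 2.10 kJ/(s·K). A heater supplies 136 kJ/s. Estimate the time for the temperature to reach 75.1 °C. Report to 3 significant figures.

Heat balance on the well-mixed liquid: M c_p dT/dt = −UA(T − T_amb) + Q̇.
τ = M c_p/UA = 1027.5 s; T_ss = T_amb + Q̇/UA = 16.6 + 136/2.10 = 81.362 °C.
T(t) = T_ss + (T₀ − T_ss)e^(−t/τ); set T = 75.1:
t = −τ ln[(T − T_ss)/(T₀ − T_ss)] = −1027.5 · ln(0.34862) = 1082.8 s.

1080 s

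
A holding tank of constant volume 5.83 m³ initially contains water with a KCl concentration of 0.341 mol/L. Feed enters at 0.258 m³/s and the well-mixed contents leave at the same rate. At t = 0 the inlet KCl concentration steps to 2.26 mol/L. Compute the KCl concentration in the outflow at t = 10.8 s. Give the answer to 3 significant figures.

1.07 mol/L

Transient balance on the dissolved component: V dC/dt = Q(C_in − C).
Time constant τ = V/Q = 5.83/0.258 = 22.597 s.
Solution: C(t) = C_in + (C₀ − C_in) e^(−t/τ).
C(10.8) = 2.26 + (0.341 − 2.26)·e^(−10.8/22.597) = 2.26 + (-1.9190)·0.62006 = 1.0701 mol/L.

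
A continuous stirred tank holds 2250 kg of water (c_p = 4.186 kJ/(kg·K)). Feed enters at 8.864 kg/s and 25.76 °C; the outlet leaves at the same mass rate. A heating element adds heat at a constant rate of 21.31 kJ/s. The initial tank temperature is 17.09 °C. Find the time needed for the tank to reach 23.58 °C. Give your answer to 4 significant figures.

M c_p dT/dt = ṁ c_p (T_in − T) + Q̇.
τ = M/ṁ = 253.836 s; T_ss = T_in + Q̇/(ṁ c_p) = 26.3343 °C.
T(t) = T_ss + (T₀ − T_ss) e^(−t/τ). Set T = 23.58:
e^(−t/τ) = (23.58 − 26.3343)/(17.09 − 26.3343) = 0.297947
t = −253.836 · ln(0.297947) = 307.354 s.

307.4 s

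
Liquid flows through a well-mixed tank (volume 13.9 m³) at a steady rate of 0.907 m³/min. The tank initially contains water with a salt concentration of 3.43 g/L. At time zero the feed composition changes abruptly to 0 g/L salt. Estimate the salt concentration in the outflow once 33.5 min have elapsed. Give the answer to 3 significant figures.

0.385 g/L

Transient balance on the dissolved component: V dC/dt = Q(C_in − C).
Time constant τ = V/Q = 13.9/0.907 = 15.325 min.
C approaches C_in exponentially: C(t) = C_in + (C₀ − C_in) e^(−t/τ).
C(33.5) = 0 + (3.43 − 0)·e^(−33.5/15.325) = 0 + (3.4300)·0.11237 = 0.38544 g/L.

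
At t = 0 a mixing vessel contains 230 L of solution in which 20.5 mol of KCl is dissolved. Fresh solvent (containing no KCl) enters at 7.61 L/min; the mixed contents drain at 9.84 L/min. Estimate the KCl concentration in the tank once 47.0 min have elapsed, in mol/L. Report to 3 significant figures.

Let m(t) be the amount of KCl. Volume: V(t) = V₀ + (Q_in − Q_out) t = 230 − 2.2300 t; V(47.0) = 125.19 L.
Solute balance: dm/dt = 0 − Q_out C = −Q_out m/V(t).
Separate: dm/m = −Q_out dt/V(t) ⇒ ln(m/m₀) = −(Q_out/(Q_in−Q_out)) ln(V/V₀).
m = m₀ (V₀/V)^(Q_out/(Q_in−Q_out)) = 20.5 × (230/125.19)^(-4.4126) = 1.4000 mol.
C = m/V = 1.4000/125.19 = 0.011183 mol/L.

0.0112 mol/L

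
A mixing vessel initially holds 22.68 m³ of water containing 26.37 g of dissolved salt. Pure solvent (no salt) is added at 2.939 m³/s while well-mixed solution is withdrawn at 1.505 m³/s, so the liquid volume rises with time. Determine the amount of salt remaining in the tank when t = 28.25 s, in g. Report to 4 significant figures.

8.996 g

Total volume: dV/dt = Q_in − Q_out = 1.43400 m³/s, so V(t) = 22.68 + 1.43400 t and V(28.25) = 63.1905 m³.
No salt enters, so dm/dt = −Q_out · (m/V).
Separate: dm/m = −Q_out dt/V(t) ⇒ ln(m/m₀) = −(Q_out/(Q_in−Q_out)) ln(V/V₀).
m = m₀ (V₀/V)^(Q_out/(Q_in−Q_out)) = 26.37 × (22.68/63.1905)^(1.04951) = 8.99639 g.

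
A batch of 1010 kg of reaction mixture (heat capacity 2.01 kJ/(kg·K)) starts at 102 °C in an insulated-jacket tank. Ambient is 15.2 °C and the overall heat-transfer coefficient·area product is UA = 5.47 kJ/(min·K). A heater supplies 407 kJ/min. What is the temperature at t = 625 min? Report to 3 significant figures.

M c_p dT/dt = −UA(T − T_amb) + Q̇.
dT/dt = (T_ss − T)/τ with T_ss = T_amb + Q̇/UA = 15.2 + 407/5.47 = 89.606 °C, τ = M c_p/UA = 1010·2.01/5.47 = 371.13 min.
This is linear first-order; T(t) = T_ss + (T₀ − T_ss) e^(−t/τ).
T(625) = 89.606 + (12.394)·0.18562 = 91.907 °C.

91.9 °C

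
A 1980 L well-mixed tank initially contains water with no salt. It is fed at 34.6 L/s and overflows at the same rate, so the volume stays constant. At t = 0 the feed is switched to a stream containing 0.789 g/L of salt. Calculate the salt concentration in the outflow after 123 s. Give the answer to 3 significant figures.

Transient balance on the dissolved component: V dC/dt = Q(C_in − C).
Time constant τ = V/Q = 1980/34.6 = 57.225 s.
Integrating: C(t) = C_in + (C₀ − C_in) e^(−t/τ).
C(123) = 0.789 + (0 − 0.789)·e^(−123/57.225) = 0.789 + (-0.78900)·0.11655 = 0.69704 g/L.

0.697 g/L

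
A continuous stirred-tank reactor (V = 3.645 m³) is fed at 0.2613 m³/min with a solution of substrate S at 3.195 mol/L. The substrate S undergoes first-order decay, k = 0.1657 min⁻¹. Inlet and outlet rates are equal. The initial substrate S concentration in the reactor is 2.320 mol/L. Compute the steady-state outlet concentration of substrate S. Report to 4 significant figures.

0.9648 mol/L

Accumulation = in − out − consumed: V dC/dt = Q C_in − Q C − k V C.
Steady state (dC/dt = 0): C_ss = Q C_in/(Q + kV) = C_in/(1 + kV/Q).
C_ss = 0.2613·3.195/(0.2613 + 0.1657·3.645) = 0.834853/0.865276 = 0.964840 mol/L.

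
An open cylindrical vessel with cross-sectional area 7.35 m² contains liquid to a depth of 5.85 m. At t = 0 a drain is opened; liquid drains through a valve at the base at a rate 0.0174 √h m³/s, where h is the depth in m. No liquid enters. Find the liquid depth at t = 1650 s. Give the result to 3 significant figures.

0.217 m

With no inflow, A dh/dt = −0.0174 √h.
∫ h^(−1/2) dh = −(0.0174/A) ∫ dt, giving 2√h = 2√h₀ − (0.0174/A) t.
√h = √5.85 − 0.0174·1650/(2·7.35) = 2.4187 − 1.9531 = 0.46562.
h = 0.46562² = 0.21680 m.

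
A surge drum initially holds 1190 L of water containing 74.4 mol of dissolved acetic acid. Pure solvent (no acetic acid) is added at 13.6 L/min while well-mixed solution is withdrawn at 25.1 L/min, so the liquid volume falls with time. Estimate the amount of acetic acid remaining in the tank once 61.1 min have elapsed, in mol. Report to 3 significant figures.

Total volume: dV/dt = Q_in − Q_out = -11.500 L/min, so V(t) = 1190 − 11.500 t and V(61.1) = 487.35 L.
Solute balance: dm/dt = 0 − Q_out C = −Q_out m/V(t).
Separate: dm/m = −Q_out dt/V(t) ⇒ ln(m/m₀) = −(Q_out/(Q_in−Q_out)) ln(V/V₀).
m = m₀ (V₀/V)^(Q_out/(Q_in−Q_out)) = 74.4 × (1190/487.35)^(-2.1826) = 10.601 mol.

10.6 mol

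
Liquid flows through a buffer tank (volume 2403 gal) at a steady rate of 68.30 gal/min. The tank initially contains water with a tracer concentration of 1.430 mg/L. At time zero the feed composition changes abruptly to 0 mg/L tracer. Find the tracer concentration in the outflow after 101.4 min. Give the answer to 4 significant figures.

0.08011 mg/L

Species balance on the tank: V dC/dt = Q(C_in − C).
Time constant τ = V/Q = 2403/68.30 = 35.1830 min.
This is linear first-order; C(t) = C_in + (C₀ − C_in) e^(−t/τ).
C(101.4) = 0 + (1.430 − 0)·e^(−101.4/35.1830) = 0 + (1.43000)·0.0560185 = 0.0801065 mg/L.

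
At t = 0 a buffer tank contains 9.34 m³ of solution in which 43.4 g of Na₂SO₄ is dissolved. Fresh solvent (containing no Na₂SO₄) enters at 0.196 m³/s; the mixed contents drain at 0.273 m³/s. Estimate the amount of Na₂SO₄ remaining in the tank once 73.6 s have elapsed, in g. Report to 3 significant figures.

1.59 g

Total volume: dV/dt = Q_in − Q_out = -0.077000 m³/s, so V(t) = 9.34 − 0.077000 t and V(73.6) = 3.6728 m³.
Species balance (pure solvent in): dm/dt = −Q_out · m/V(t).
Separate: dm/m = −Q_out dt/V(t) ⇒ ln(m/m₀) = −(Q_out/(Q_in−Q_out)) ln(V/V₀).
m = m₀ (V₀/V)^(Q_out/(Q_in−Q_out)) = 43.4 × (9.34/3.6728)^(-3.5455) = 1.5861 g.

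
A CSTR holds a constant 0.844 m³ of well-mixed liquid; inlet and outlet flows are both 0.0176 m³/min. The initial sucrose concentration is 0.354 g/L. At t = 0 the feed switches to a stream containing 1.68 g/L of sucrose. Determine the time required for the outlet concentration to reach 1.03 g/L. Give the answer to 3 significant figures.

34.2 min

Unsteady species balance (constant V, well mixed): V dC/dt = Q(C_in − C), so τ = V/Q = 47.955 min.
C(t) = C_in + (C₀ − C_in) e^(−t/τ). Set C = 1.03 and solve for t:
e^(−t/τ) = (C − C_in)/(C₀ − C_in) = (1.03 − 1.68)/(0.354 − 1.68) = 0.49020
t = −τ ln(…) = 47.955 × 0.71295 = 34.189 min.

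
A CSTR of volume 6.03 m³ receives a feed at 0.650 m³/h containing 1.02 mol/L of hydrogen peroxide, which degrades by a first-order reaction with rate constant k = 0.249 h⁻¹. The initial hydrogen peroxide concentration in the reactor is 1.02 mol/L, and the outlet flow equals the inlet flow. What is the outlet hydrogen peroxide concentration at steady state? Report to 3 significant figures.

Accumulation = in − out − consumed: V dC/dt = Q C_in − Q C − k V C.
Steady state (dC/dt = 0): C_ss = Q C_in/(Q + kV) = C_in/(1 + kV/Q).
C_ss = 0.650·1.02/(0.650 + 0.249·6.03) = 0.66300/2.1515 = 0.30816 mol/L.

0.308 mol/L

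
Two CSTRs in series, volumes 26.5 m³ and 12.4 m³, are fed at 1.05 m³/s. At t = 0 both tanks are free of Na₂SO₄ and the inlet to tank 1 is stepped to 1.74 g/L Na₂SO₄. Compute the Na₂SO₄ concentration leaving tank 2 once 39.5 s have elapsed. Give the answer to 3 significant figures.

1.11 g/L

Time constants: τᵢ = Vᵢ/Q for each well-mixed tank.
τ₁ = 26.5/1.05 = 25.238 s; τ₂ = 12.4/1.05 = 11.810 s.
Tank 1: C₁ = C_in(1 − e^(−t/τ₁)). Tank 2 (τ₁ ≠ τ₂): C₂ = C_in[1 − (τ₁ e^(−t/τ₁) − τ₂ e^(−t/τ₂))/(τ₁ − τ₂)].
At t = 39.5: e^(−t/τ₁) = 0.20907, e^(−t/τ₂) = 0.035269.
C₂ = 1.74·[1 − (25.238·0.20907 − 11.810·0.035269)/(13.429)] = 1.74·0.63809 = 1.1103 g/L.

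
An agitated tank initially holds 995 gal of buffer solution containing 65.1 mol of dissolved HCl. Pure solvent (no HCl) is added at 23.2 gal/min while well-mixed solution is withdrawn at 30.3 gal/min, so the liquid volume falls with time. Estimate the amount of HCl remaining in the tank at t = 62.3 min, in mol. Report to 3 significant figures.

5.29 mol

Total volume: dV/dt = Q_in − Q_out = -7.1000 gal/min, so V(t) = 995 − 7.1000 t and V(62.3) = 552.67 gal.
Species balance (pure solvent in): dm/dt = −Q_out · m/V(t).
Separate: dm/m = −Q_out dt/V(t) ⇒ ln(m/m₀) = −(Q_out/(Q_in−Q_out)) ln(V/V₀).
m = m₀ (V₀/V)^(Q_out/(Q_in−Q_out)) = 65.1 × (995/552.67)^(-4.2676) = 5.2944 mol.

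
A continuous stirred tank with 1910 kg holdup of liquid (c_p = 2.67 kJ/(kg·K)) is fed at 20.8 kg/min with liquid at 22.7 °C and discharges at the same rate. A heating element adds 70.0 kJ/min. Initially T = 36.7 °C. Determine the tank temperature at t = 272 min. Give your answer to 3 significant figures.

M c_p dT/dt = ṁ c_p (T_in − T) + Q̇.
Rearrange: dT/dt = (T_ss − T)/τ with τ = M/ṁ = 91.827 min and T_ss = T_in + Q̇/(ṁ c_p) = 23.960 °C.
Integrating: T(t) = T_ss + (T₀ − T_ss) e^(−t/τ).
T(272) = 23.960 + (12.740)·e^(−272/91.827) = 23.960 + (12.740)·0.051711 = 24.619 °C.

24.6 °C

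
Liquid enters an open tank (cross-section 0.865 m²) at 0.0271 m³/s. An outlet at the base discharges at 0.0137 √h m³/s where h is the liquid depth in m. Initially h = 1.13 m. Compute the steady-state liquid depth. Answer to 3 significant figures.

3.91 m

A dh/dt = Q_in − 0.0137 √h. Steady state requires inflow = outflow:
Q_in = 0.0137 √h_ss ⇒ √h_ss = 0.0271/0.0137 = 1.9781.
h_ss = 1.9781² = 3.9129 m. (Since h₀ = 1.13 m < h_ss, the level will rise toward this value.)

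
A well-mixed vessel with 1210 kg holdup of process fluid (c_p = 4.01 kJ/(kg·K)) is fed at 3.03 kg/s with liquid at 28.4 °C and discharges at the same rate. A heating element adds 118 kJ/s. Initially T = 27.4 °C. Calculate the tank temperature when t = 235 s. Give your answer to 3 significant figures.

32.2 °C

M c_p dT/dt = ṁ c_p (T_in − T) + Q̇.
τ = M/ṁ = 399.34 s; T_ss = T_in + Q̇/(ṁ c_p) = 28.4 + 118/(3.03·4.01) = 38.112 °C.
T approaches T_ss exponentially: T(t) = T_ss + (T₀ − T_ss) e^(−t/τ).
T(235) = 38.112 + (-10.712)·e^(−235/399.34) = 38.112 + (-10.712)·0.55518 = 32.165 °C.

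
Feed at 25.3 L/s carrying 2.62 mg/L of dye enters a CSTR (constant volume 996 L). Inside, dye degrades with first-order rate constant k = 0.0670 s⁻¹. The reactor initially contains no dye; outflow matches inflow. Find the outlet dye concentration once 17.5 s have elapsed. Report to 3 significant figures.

0.577 mg/L

V dC/dt = Q(C_in − C) − k V C.
dC/dt = (Q/V) C_in − (Q/V + k) C; effective rate a = Q/V + k = 0.025402 + 0.0670 = 0.092402 s⁻¹.
C_ss = Q C_in/(Q + kV) = 0.72025 mg/L; C(t) = C_ss + (C₀ − C_ss) e^(−a t).
C(17.5) = 0.72025 + (-0.72025)·e^(−0.092402·17.5) = 0.72025 + (-0.72025)·0.19849 = 0.57729 mg/L.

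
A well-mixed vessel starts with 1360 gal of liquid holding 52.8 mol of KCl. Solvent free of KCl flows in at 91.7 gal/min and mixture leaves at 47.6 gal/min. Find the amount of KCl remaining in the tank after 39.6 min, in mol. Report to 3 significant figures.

21.6 mol

Total volume: dV/dt = Q_in − Q_out = 44.100 gal/min, so V(t) = 1360 + 44.100 t and V(39.6) = 3106.4 gal.
Solute balance: dm/dt = 0 − Q_out C = −Q_out m/V(t).
Separate: dm/m = −Q_out dt/V(t) ⇒ ln(m/m₀) = −(Q_out/(Q_in−Q_out)) ln(V/V₀).
m = m₀ (V₀/V)^(Q_out/(Q_in−Q_out)) = 52.8 × (1360/3106.4)^(1.0794) = 21.650 mol.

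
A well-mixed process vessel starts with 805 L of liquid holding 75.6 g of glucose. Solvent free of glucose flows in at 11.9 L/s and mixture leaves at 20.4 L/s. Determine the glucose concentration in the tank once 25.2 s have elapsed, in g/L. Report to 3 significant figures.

Let m(t) be the amount of glucose. Volume: V(t) = V₀ + (Q_in − Q_out) t = 805 − 8.5000 t; V(25.2) = 590.80 L.
No glucose enters, so dm/dt = −Q_out · (m/V).
Separate: dm/m = −Q_out dt/V(t) ⇒ ln(m/m₀) = −(Q_out/(Q_in−Q_out)) ln(V/V₀).
m = m₀ (V₀/V)^(Q_out/(Q_in−Q_out)) = 75.6 × (805/590.80)^(-2.4000) = 35.981 g.
C = m/V = 35.981/590.80 = 0.060902 g/L.

0.0609 g/L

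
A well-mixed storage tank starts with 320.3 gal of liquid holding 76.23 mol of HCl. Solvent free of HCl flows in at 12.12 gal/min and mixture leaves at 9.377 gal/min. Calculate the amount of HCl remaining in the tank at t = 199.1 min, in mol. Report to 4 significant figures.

2.539 mol

Let m(t) be the amount of HCl. Volume: V(t) = V₀ + (Q_in − Q_out) t = 320.3 + 2.74300 t; V(199.1) = 866.431 gal.
Species balance (pure solvent in): dm/dt = −Q_out · m/V(t).
dm/m = −Q_out dt/(V₀ + 2.74300 t); integrating gives ln(m/m₀) = −(Q_out/(Q_in−Q_out)) ln(V/V₀).
m = m₀ (V₀/V)^(Q_out/(Q_in−Q_out)) = 76.23 × (320.3/866.431)^(3.41852) = 2.53933 mol.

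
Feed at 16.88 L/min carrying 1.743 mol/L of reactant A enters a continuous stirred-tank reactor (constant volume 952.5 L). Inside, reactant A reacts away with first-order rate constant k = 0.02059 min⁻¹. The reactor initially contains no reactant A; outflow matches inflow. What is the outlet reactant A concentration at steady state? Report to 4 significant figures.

V dC/dt = Q(C_in − C) − k V C.
Steady state (dC/dt = 0): C_ss = Q C_in/(Q + kV) = C_in/(1 + kV/Q).
C_ss = 16.88·1.743/(16.88 + 0.02059·952.5) = 29.4218/36.4920 = 0.806255 mol/L.

0.8063 mol/L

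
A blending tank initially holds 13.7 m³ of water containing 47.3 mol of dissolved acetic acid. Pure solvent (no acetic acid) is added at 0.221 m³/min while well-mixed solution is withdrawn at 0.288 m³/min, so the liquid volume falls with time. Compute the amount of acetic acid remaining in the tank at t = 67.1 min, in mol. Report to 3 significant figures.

Let m(t) be the amount of acetic acid. Volume: V(t) = V₀ + (Q_in − Q_out) t = 13.7 − 0.067000 t; V(67.1) = 9.2043 m³.
Species balance (pure solvent in): dm/dt = −Q_out · m/V(t).
dm/m = −Q_out dt/(V₀ − 0.067000 t); integrating gives ln(m/m₀) = −(Q_out/(Q_in−Q_out)) ln(V/V₀).
m = m₀ (V₀/V)^(Q_out/(Q_in−Q_out)) = 47.3 × (13.7/9.2043)^(-4.2985) = 8.5582 mol.

8.56 mol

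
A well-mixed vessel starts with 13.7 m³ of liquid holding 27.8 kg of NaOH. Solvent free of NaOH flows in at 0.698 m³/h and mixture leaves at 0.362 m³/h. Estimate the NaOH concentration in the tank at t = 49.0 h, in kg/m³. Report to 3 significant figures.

0.394 kg/m³

Let m(t) be the amount of NaOH. Volume: V(t) = V₀ + (Q_in − Q_out) t = 13.7 + 0.33600 t; V(49.0) = 30.164 m³.
Species balance (pure solvent in): dm/dt = −Q_out · m/V(t).
Separate: dm/m = −Q_out dt/V(t) ⇒ ln(m/m₀) = −(Q_out/(Q_in−Q_out)) ln(V/V₀).
m = m₀ (V₀/V)^(Q_out/(Q_in−Q_out)) = 27.8 × (13.7/30.164)^(1.0774) = 11.878 kg.
C = m/V = 11.878/30.164 = 0.39379 kg/m³.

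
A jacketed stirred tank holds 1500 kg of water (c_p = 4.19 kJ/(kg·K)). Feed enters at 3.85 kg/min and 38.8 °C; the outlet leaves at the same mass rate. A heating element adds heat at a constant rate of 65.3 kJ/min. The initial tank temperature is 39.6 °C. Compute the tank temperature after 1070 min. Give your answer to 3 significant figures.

42.6 °C

M c_p dT/dt = ṁ c_p (T_in − T) + Q̇.
τ = M/ṁ = 389.61 min; T_ss = T_in + Q̇/(ṁ c_p) = 38.8 + 65.3/(3.85·4.19) = 42.848 °C.
T approaches T_ss exponentially: T(t) = T_ss + (T₀ − T_ss) e^(−t/τ).
T(1070) = 42.848 + (-3.2480)·e^(−1070/389.61) = 42.848 + (-3.2480)·0.064163 = 42.640 °C.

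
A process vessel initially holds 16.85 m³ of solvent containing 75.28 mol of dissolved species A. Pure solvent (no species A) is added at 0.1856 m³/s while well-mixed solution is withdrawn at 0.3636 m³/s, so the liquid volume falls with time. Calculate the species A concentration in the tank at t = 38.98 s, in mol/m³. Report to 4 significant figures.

2.569 mol/m³

Total volume: dV/dt = Q_in − Q_out = -0.178000 m³/s, so V(t) = 16.85 − 0.178000 t and V(38.98) = 9.91156 m³.
No species A enters, so dm/dt = −Q_out · (m/V).
Separate: dm/m = −Q_out dt/V(t) ⇒ ln(m/m₀) = −(Q_out/(Q_in−Q_out)) ln(V/V₀).
m = m₀ (V₀/V)^(Q_out/(Q_in−Q_out)) = 75.28 × (16.85/9.91156)^(-2.04270) = 25.4638 mol.
C = m/V = 25.4638/9.91156 = 2.56911 mol/m³.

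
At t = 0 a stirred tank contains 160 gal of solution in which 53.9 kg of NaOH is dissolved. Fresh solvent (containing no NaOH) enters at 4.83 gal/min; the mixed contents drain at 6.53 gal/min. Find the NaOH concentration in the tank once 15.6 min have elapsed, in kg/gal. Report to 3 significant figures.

0.201 kg/gal

Let m(t) be the amount of NaOH. Volume: V(t) = V₀ + (Q_in − Q_out) t = 160 − 1.7000 t; V(15.6) = 133.48 gal.
Solute balance: dm/dt = 0 − Q_out C = −Q_out m/V(t).
dm/m = −Q_out dt/(V₀ − 1.7000 t); integrating gives ln(m/m₀) = −(Q_out/(Q_in−Q_out)) ln(V/V₀).
m = m₀ (V₀/V)^(Q_out/(Q_in−Q_out)) = 53.9 × (160/133.48)^(-3.8412) = 26.870 kg.
C = m/V = 26.870/133.48 = 0.20131 kg/gal.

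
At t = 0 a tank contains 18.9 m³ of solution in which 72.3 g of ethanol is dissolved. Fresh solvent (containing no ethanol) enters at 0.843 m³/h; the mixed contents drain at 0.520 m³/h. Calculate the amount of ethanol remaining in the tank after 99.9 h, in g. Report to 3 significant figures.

14.5 g

Total volume: dV/dt = Q_in − Q_out = 0.32300 m³/h, so V(t) = 18.9 + 0.32300 t and V(99.9) = 51.168 m³.
Species balance (pure solvent in): dm/dt = −Q_out · m/V(t).
Separate: dm/m = −Q_out dt/V(t) ⇒ ln(m/m₀) = −(Q_out/(Q_in−Q_out)) ln(V/V₀).
m = m₀ (V₀/V)^(Q_out/(Q_in−Q_out)) = 72.3 × (18.9/51.168)^(1.6099) = 14.548 g.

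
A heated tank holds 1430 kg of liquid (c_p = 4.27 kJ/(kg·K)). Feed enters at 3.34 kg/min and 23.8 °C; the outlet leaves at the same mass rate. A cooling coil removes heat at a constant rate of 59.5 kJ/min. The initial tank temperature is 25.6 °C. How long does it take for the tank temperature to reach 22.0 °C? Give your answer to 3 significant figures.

Unsteady energy balance on the tank contents: M c_p dT/dt = ṁ c_p (T_in − T) − 59.5.
τ = M/ṁ = 428.14 min; T_ss = T_in − Q̇/(ṁ c_p) = 19.628 °C.
T(t) = T_ss + (T₀ − T_ss) e^(−t/τ). Set T = 22.0:
e^(−t/τ) = (22.0 − 19.628)/(25.6 − 19.628) = 0.39719
t = −428.14 · ln(0.39719) = 395.33 min.

395 min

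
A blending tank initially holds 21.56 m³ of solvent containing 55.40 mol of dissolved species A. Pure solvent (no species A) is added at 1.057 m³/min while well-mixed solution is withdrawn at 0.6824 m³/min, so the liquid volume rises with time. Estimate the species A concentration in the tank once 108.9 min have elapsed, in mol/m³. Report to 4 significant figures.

Total volume: dV/dt = Q_in − Q_out = 0.374600 m³/min, so V(t) = 21.56 + 0.374600 t and V(108.9) = 62.3539 m³.
Solute balance: dm/dt = 0 − Q_out C = −Q_out m/V(t).
dm/m = −Q_out dt/(V₀ + 0.374600 t); integrating gives ln(m/m₀) = −(Q_out/(Q_in−Q_out)) ln(V/V₀).
m = m₀ (V₀/V)^(Q_out/(Q_in−Q_out)) = 55.40 × (21.56/62.3539)^(1.82168) = 8.00433 mol.
C = m/V = 8.00433/62.3539 = 0.128369 mol/m³.

0.1284 mol/m³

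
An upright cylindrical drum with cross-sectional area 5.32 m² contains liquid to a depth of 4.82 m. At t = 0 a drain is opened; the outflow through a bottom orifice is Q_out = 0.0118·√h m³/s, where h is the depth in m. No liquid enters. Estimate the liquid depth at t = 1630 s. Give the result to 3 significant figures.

0.150 m

A dh/dt = −Q_out = −0.0118 √h.
This is separable: 2 d(√h)/dt = −0.0118/A, so √h = √h₀ − (0.0118/(2A)) t.
√h = √4.82 − 0.0118·1630/(2·5.32) = 2.1954 − 1.8077 = 0.38774.
h = 0.38774² = 0.15034 m.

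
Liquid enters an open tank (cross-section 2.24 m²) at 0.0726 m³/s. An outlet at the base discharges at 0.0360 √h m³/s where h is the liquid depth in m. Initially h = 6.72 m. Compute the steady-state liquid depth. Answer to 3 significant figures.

A dh/dt = Q_in − 0.0360 √h. Steady state requires inflow = outflow:
Q_in = 0.0360 √h_ss ⇒ √h_ss = 0.0726/0.0360 = 2.0167.
h_ss = 2.0167² = 4.0669 m. (Since h₀ = 6.72 m > h_ss, the level will fall toward this value.)

4.07 m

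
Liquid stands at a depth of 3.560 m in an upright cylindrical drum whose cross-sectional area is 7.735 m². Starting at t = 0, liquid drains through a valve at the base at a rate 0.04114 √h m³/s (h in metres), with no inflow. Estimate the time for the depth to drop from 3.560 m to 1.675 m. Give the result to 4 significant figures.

A dh/dt = −Q_out = −0.04114 √h.
Separate and integrate: 2(√h − √h₀) = −(0.04114/A) t.
t = 2A(√h₀ − √h)/0.04114 = 2·7.735·(√3.560 − √1.675)/0.04114
  = 15.4700 × (1.88680 − 1.29422) / 0.04114 = 222.829 s.

222.8 s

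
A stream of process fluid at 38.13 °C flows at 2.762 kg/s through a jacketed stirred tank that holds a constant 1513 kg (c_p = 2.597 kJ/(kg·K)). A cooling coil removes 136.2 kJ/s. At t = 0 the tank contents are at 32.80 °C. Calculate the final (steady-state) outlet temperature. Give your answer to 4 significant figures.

19.14 °C

Unsteady energy balance on the tank contents: M c_p dT/dt = ṁ c_p (T_in − T) − 136.2.
At steady state dT/dt = 0 ⇒ T_ss = T_in − Q̇/(ṁ c_p) = 38.13 − 136.2/(2.762·2.597) = 19.1419 °C.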